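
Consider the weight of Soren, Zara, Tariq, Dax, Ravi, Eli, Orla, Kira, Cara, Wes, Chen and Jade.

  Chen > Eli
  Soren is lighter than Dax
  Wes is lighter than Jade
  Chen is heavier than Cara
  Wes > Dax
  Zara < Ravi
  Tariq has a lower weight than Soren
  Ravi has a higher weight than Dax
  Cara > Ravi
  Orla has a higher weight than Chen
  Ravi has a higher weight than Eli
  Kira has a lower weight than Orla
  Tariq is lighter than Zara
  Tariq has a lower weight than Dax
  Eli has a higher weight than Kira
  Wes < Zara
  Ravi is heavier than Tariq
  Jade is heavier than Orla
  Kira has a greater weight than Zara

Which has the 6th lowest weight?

The consecutive relations fix a unique order: Tariq < Soren < Dax < Wes < Zara < Kira < Eli < Ravi < Cara < Chen < Orla < Jade.
The 6th smallest is Kira.

Kira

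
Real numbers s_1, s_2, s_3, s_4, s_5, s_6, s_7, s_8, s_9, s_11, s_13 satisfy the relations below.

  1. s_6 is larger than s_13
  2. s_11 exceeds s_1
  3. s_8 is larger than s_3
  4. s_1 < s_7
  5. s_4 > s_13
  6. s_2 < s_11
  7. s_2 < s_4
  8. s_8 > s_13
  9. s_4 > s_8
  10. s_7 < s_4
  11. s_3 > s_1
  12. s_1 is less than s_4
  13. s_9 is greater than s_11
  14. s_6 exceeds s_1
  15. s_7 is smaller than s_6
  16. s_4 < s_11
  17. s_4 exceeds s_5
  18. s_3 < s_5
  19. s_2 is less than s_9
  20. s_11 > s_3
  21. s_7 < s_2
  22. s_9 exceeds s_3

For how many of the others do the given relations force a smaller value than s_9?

From s_9 the given relations immediately reach s_3, s_2, s_11.
From those, s_1, s_7, s_4 — 6 in total.
From those, s_5, s_13, s_8 — 9 in total.
No other element is forced below s_9 by the given relations, so the count is 9.

9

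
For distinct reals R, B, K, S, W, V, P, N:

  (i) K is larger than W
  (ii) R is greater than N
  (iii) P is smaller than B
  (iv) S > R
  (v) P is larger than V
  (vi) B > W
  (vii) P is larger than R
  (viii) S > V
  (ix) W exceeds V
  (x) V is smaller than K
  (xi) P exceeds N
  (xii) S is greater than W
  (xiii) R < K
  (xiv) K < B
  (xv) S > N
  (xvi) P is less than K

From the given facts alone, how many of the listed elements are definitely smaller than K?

The elements the relations force below K are V, N, R, W, P — no chain reaches any other.
That is 5.

5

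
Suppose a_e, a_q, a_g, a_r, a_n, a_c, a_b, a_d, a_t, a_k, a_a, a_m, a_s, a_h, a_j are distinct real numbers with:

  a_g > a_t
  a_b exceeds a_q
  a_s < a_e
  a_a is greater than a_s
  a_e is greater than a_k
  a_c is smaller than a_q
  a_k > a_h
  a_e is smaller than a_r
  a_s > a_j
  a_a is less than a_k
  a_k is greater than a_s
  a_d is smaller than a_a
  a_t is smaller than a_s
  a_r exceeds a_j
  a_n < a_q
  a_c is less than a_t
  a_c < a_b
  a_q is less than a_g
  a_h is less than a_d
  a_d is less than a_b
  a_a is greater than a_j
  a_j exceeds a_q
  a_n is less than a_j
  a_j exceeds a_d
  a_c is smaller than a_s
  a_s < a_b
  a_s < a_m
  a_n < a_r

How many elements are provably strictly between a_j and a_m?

Chaining upward from a_j reaches: a_s, a_a, a_k, a_e, a_b, a_r.
Chaining downward from a_m reaches: a_h, a_n, a_c, a_q, a_d, a_t, a_s.
Strictly between a_j and a_m are those in both lists: a_s — 1 element.

1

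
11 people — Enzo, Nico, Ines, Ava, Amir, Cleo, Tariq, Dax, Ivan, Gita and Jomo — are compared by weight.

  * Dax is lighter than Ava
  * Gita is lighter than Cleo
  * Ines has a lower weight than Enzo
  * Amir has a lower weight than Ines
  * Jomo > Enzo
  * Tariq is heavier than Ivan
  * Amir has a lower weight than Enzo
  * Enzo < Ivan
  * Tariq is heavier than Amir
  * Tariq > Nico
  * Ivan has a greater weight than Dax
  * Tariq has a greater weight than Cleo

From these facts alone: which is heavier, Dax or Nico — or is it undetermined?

undetermined

Following every chain through Dax: above Dax we get Ava, Ivan, Tariq.
Nico is not reached, and no chain runs the other way from Nico to Dax.
So the given relations leave the order of Dax and Nico undetermined.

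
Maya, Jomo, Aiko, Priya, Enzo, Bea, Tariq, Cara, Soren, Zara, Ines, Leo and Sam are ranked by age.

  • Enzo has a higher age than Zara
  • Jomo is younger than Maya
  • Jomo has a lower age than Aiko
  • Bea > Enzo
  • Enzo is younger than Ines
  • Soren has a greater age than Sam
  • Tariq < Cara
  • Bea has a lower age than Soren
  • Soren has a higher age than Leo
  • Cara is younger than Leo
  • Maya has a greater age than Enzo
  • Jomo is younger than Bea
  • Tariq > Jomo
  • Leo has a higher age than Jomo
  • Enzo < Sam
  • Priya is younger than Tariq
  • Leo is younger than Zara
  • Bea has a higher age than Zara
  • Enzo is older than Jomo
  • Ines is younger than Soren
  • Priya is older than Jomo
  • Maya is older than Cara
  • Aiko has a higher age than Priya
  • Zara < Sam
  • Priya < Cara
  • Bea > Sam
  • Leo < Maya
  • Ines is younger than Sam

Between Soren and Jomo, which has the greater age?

Chaining the given relations: Jomo < Priya < Tariq < Cara < Leo < Zara < Enzo < Ines < Sam < Bea < Soren.
So Jomo < Soren; Soren is the older of the two.

Soren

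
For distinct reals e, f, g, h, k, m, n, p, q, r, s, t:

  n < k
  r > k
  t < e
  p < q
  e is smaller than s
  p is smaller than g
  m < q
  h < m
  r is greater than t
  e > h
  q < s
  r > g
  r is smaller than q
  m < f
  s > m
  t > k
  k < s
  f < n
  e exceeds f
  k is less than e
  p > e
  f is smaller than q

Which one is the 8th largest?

k

The consecutive relations fix a unique order: h < m < f < n < k < t < e < p < g < r < q < s.
Counting 8 from the largest end gives k.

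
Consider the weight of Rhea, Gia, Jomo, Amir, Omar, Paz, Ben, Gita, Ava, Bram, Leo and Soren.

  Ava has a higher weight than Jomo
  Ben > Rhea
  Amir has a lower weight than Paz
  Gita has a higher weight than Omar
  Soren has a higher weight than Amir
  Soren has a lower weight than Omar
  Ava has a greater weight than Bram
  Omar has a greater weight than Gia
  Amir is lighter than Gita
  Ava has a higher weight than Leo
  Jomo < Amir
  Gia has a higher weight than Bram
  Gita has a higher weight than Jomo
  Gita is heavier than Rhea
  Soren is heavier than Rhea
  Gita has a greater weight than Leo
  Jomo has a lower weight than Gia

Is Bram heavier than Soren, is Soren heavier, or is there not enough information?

undetermined

Following every chain through Bram: above Bram we get Ava, Gia, Omar, Gita.
Soren is not reached, and no chain runs the other way from Soren to Bram.
So the given relations leave the order of Bram and Soren undetermined.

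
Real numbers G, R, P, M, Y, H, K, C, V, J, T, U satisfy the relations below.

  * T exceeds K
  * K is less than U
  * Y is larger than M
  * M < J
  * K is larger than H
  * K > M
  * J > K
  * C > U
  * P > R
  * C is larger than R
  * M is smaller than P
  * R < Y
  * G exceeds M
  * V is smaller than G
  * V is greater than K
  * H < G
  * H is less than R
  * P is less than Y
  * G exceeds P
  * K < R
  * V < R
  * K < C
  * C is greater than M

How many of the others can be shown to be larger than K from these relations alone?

9

The elements the relations force above K are V, T, R, P, J, U, Y, G, C — no chain reaches any other.
That is 9.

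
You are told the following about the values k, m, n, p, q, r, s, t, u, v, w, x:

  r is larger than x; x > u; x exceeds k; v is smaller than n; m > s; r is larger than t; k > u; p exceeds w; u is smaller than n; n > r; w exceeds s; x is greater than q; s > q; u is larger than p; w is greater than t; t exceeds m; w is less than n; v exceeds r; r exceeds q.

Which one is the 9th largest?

The consecutive relations fix a unique order: q < s < m < t < w < p < u < k < x < r < v < n.
The 9th largest is t.

t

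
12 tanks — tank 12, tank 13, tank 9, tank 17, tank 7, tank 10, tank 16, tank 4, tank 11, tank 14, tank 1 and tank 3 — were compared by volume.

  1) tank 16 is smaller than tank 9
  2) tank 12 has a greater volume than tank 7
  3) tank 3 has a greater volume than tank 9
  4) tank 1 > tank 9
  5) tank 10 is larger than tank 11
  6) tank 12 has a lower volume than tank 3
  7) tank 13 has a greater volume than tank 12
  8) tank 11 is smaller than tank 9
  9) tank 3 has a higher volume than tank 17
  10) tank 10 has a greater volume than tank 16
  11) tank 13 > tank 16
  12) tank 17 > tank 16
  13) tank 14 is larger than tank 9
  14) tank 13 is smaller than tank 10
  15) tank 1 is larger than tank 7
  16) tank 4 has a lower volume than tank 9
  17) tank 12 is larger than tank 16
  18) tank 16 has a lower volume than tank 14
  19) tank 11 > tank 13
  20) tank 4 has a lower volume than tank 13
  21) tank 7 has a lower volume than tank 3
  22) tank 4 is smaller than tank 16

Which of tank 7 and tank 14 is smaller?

Chaining the given relations: tank 7 < tank 12 < tank 13 < tank 11 < tank 9 < tank 14.
So tank 7 < tank 14; tank 7 is the smaller of the two.

tank 7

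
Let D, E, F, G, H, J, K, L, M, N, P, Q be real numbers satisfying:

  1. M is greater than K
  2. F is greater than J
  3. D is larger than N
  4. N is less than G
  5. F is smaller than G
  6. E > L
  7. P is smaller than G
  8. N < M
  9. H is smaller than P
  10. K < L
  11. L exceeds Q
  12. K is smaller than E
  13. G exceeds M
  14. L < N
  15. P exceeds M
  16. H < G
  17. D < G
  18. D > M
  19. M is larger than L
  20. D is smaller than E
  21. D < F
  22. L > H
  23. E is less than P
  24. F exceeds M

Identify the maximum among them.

G

Chaining downward from G: directly below it, H, N, M, D, P, F; then J, K, L, E; then Q.
That covers every other element, and nothing is given above G, so G is the maximum.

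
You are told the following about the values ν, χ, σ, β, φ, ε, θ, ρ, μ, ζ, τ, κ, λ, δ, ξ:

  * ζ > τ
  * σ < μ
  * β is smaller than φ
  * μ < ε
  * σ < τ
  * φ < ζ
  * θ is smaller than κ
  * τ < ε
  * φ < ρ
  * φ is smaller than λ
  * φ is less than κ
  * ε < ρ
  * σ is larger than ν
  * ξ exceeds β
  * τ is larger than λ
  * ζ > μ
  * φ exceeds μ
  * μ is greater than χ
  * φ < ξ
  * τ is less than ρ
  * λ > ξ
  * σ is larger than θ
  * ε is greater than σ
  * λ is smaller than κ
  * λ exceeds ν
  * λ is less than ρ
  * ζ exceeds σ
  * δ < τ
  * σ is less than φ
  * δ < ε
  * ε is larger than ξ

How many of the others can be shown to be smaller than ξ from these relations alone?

Directly below ξ: β, φ.
One step further: σ, μ (4 so far).
One step further: ν, θ, χ (7 so far).
No other element is forced below ξ by the given relations, so the count is 7.

7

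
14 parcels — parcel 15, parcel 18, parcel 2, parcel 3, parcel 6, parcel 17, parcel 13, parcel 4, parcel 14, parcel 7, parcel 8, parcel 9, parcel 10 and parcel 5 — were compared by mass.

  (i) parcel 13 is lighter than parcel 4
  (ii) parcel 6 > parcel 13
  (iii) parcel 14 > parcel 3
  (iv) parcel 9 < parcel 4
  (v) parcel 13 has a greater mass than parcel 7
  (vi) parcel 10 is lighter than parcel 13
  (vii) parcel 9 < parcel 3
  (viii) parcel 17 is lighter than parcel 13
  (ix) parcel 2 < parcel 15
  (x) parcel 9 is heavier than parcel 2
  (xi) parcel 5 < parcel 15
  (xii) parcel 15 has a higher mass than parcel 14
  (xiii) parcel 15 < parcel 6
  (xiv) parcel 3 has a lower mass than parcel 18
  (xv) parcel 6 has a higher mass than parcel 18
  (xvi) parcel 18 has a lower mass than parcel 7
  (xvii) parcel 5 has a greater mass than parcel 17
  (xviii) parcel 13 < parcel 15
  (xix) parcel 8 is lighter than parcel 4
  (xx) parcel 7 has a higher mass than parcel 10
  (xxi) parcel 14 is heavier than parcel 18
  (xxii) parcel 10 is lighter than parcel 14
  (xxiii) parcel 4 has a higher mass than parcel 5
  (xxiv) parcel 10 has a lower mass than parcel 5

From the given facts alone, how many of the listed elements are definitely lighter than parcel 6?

Directly below parcel 6: parcel 18, parcel 13, parcel 15.
One step further: parcel 2, parcel 17, parcel 10, parcel 3, parcel 5, parcel 7, parcel 14 (10 so far).
One step further: parcel 9 (11 so far).
Nothing else is reachable below parcel 6; 11 in all.

11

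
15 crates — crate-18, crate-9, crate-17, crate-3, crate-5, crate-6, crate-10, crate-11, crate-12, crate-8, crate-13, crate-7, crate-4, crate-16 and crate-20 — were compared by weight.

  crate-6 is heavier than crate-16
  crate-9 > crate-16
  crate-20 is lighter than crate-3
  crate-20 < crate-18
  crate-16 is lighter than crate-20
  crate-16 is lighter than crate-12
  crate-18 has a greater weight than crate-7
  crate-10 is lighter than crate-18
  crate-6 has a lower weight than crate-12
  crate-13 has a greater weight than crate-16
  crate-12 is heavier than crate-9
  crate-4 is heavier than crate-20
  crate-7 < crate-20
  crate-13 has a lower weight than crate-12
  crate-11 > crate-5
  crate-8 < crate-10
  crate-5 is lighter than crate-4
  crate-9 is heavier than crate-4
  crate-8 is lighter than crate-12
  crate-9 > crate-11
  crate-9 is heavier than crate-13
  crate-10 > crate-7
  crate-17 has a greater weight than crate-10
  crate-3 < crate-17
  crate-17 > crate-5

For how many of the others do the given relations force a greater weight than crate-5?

Directly above crate-5: crate-4, crate-11, crate-17.
One step further: crate-9 (4 so far).
One step further: crate-12 (5 so far).
Nothing else is reachable above crate-5; 5 in all.

5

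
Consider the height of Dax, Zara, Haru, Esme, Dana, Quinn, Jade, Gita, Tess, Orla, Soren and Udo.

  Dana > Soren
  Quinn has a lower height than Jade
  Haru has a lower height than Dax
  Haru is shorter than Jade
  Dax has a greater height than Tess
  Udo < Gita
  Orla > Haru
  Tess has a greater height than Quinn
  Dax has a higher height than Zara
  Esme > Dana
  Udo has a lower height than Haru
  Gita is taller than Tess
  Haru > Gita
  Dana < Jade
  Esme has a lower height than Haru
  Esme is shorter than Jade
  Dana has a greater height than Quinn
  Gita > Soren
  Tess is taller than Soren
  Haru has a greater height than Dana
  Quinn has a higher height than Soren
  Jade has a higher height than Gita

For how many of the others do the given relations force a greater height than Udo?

The elements the relations force above Udo are Gita, Haru, Jade, Orla, Dax — no chain reaches any other.
That is 5.

5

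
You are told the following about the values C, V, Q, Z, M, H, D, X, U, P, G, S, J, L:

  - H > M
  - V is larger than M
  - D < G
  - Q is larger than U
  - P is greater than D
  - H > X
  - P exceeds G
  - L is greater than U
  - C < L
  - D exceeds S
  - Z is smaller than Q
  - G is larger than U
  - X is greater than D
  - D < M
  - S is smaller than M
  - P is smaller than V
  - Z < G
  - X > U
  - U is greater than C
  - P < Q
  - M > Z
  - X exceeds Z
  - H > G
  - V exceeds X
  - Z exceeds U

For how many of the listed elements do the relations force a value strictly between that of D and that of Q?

The relations place D below Q. An element lies strictly between them when it is forced above D and also forced below Q.
Above D: {M, G, P, X, H, V}. Below Q: {C, U, S, Z, G, P}.
Intersection: {G, P} — 2.

2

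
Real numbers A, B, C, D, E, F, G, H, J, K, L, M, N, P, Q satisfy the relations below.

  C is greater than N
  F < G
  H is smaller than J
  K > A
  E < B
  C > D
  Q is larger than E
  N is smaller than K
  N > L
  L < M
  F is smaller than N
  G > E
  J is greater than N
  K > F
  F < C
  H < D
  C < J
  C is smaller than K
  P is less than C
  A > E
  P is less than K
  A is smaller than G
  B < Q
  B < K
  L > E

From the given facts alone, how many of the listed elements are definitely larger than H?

The elements the relations force above H are D, C, K, J — no chain reaches any other.
That is 4.

4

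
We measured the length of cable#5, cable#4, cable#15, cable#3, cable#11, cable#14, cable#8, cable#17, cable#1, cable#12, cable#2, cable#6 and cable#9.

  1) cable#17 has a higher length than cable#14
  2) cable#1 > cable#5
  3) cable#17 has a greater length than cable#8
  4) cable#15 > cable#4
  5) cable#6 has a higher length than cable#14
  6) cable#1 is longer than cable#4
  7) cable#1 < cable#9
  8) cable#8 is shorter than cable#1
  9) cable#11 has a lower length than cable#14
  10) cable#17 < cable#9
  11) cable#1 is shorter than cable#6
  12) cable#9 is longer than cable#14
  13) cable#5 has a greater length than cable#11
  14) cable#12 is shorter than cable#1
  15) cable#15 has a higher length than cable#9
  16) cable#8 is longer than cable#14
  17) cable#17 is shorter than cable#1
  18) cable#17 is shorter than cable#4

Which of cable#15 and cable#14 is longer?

cable#15

The relevant relations are cable#14 < cable#8; cable#8 < cable#17; cable#17 < cable#4; cable#4 < cable#1; cable#1 < cable#9; cable#9 < cable#15.
Together: cable#14 < cable#8 < cable#17 < cable#4 < cable#1 < cable#9 < cable#15.
So cable#14 < cable#15; cable#15 is the longer of the two.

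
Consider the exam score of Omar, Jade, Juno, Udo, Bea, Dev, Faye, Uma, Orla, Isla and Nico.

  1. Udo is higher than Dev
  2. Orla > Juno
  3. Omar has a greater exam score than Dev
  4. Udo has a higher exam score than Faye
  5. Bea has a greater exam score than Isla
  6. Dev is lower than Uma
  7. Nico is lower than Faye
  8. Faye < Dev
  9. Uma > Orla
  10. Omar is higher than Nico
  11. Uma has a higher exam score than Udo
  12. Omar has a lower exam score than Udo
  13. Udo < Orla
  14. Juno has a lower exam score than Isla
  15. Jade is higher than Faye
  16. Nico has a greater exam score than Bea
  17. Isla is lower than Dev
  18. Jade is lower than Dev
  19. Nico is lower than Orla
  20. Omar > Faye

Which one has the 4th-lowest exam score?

The consecutive relations fix a unique order: Juno < Isla < Bea < Nico < Faye < Jade < Dev < Omar < Udo < Orla < Uma.
The 4th smallest is Nico.

Nico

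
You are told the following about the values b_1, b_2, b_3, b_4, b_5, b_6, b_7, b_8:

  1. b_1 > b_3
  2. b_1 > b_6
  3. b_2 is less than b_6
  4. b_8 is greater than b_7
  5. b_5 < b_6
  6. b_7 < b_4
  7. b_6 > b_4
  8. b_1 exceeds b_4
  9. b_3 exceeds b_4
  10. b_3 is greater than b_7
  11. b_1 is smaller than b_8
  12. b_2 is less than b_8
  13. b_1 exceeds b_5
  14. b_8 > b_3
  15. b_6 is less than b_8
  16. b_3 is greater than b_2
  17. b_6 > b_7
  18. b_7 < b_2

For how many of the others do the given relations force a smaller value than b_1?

6

The elements the relations force below b_1 are b_5, b_7, b_4, b_2, b_3, b_6 — no chain reaches any other.
That is 6.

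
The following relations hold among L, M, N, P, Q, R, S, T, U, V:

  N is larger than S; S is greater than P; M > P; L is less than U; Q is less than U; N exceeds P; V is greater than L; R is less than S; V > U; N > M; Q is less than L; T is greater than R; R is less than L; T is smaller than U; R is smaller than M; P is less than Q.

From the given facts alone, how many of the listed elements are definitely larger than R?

7

Directly above R: M, S, L, T.
One step further: N, U, V (7 so far).
No other element is forced above R by the given relations, so the count is 7.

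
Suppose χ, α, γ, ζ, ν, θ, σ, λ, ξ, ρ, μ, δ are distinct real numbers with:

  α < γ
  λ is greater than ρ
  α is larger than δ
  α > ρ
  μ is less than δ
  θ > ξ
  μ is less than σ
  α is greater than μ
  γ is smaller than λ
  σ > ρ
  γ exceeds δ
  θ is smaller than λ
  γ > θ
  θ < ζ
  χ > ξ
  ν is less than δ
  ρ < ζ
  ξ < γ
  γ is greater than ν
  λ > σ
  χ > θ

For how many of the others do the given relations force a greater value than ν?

4

From ν the given relations immediately reach δ, γ.
From those, α, λ — 4 in total.
Nothing else is reachable above ν; 4 in all.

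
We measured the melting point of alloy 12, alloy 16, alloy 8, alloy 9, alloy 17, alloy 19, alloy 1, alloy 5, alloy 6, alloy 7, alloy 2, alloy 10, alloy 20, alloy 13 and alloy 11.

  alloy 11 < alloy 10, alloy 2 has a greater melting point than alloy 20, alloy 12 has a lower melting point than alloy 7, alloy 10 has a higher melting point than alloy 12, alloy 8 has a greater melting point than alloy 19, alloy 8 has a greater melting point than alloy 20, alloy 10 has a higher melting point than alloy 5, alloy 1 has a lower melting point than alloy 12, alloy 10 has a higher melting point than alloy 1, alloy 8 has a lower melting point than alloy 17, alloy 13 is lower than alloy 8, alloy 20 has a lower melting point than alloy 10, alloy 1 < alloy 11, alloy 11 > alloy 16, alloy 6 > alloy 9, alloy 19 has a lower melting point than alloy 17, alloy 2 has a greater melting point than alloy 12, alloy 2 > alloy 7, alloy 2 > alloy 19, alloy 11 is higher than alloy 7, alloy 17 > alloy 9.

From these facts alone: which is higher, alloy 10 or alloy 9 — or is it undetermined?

Following every chain through alloy 9: above alloy 9 we get alloy 6, alloy 17.
alloy 10 is not reached, and no chain runs the other way from alloy 10 to alloy 9.
So the given relations leave the order of alloy 9 and alloy 10 undetermined.

undetermined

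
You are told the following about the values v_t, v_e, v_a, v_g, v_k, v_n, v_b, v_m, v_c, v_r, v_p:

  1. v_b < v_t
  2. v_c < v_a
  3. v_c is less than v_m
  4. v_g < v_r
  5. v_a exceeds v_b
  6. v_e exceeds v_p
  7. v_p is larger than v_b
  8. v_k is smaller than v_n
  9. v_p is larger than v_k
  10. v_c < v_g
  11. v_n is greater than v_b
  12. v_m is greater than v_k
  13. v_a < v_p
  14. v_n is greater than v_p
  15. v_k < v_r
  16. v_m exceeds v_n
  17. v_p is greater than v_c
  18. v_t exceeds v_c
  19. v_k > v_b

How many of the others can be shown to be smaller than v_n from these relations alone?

The elements the relations force below v_n are v_c, v_b, v_k, v_a, v_p — no chain reaches any other.
That is 5.

5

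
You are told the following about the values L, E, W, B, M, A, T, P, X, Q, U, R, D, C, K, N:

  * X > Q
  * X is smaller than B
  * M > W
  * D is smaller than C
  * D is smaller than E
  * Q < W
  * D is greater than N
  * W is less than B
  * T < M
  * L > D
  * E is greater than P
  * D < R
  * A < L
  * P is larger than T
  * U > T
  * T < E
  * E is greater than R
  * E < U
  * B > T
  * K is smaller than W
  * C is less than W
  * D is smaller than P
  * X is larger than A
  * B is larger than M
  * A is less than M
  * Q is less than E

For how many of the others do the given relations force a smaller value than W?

5

From W the given relations immediately reach Q, K, C.
From those, D — 4 in total.
From those, N — 5 in total.
No other element is forced below W by the given relations, so the count is 5.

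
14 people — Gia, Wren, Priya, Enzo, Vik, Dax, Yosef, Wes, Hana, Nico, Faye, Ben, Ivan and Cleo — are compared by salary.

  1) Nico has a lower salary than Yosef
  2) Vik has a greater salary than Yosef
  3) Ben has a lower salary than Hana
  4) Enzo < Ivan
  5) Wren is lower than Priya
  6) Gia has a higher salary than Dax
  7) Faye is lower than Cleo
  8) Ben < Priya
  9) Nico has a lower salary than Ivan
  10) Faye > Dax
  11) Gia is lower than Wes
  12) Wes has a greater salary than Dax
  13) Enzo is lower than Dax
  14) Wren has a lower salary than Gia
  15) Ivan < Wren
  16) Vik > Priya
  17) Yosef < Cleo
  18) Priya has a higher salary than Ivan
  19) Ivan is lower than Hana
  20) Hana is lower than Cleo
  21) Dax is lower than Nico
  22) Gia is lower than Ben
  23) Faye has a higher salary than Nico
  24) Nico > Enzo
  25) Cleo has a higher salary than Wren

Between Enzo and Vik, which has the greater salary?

Vik

Enzo < Dax and Dax < Nico give Enzo < Nico.
Then Nico < Ivan extends the chain to Ivan.
Then Ivan < Wren extends the chain to Wren.
With Wren < Gia: Enzo < Dax < Nico < Ivan < Wren < Gia.
With Gia < Ben: Enzo < Dax < Nico < Ivan < Wren < Gia < Ben.
Then Ben < Priya extends the chain to Priya.
Then Priya < Vik extends the chain to Vik.
So Enzo < Vik; Vik is the higher of the two.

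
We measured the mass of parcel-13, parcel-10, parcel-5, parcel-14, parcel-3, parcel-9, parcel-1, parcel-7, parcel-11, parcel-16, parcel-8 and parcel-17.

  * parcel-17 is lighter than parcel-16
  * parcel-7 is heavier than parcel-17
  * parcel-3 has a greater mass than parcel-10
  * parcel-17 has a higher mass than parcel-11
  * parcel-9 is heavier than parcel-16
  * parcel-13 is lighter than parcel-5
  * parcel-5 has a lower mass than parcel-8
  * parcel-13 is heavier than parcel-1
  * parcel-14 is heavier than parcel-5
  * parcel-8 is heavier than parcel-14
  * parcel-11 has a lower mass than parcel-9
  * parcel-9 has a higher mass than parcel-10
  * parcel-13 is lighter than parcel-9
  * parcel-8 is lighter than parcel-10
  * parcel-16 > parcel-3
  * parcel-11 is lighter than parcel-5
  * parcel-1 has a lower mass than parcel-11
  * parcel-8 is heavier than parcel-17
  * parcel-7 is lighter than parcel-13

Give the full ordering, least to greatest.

Nothing is placed below parcel-1, so it is least; from there parcel-1 < parcel-11; parcel-11 < parcel-17; parcel-17 < parcel-7; parcel-7 < parcel-13; parcel-13 < parcel-5; parcel-5 < parcel-14; parcel-14 < parcel-8; parcel-8 < parcel-10; parcel-10 < parcel-3; parcel-3 < parcel-16; parcel-16 < parcel-9, each given directly.

parcel-1 < parcel-11 < parcel-17 < parcel-7 < parcel-13 < parcel-5 < parcel-14 < parcel-8 < parcel-10 < parcel-3 < parcel-16 < parcel-9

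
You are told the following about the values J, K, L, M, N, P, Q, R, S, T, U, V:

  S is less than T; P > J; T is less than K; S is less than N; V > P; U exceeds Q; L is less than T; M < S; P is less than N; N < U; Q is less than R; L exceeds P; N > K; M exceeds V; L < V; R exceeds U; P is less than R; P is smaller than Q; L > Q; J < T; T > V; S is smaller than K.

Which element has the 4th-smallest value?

L

Piecing the relations together gives one ordering: J < P < Q < L < V < M < S < T < K < N < U < R.
The 4th smallest is L.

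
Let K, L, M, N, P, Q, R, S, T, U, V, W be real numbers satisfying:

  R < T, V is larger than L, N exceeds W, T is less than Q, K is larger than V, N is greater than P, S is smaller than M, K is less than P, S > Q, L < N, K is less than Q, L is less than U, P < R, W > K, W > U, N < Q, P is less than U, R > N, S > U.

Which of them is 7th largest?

Piecing the relations together gives one ordering: L < V < K < P < U < W < N < R < T < Q < S < M.
The 7th largest is W.

W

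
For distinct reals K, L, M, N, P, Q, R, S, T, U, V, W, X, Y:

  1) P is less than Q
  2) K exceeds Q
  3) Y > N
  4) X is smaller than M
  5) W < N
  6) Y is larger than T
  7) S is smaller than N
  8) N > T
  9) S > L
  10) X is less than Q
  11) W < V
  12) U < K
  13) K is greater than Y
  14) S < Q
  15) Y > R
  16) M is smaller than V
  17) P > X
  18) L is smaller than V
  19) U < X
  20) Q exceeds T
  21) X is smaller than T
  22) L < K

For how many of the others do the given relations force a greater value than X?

8

The elements the relations force above X are P, T, M, Q, N, Y, K, V — no chain reaches any other.
That is 8.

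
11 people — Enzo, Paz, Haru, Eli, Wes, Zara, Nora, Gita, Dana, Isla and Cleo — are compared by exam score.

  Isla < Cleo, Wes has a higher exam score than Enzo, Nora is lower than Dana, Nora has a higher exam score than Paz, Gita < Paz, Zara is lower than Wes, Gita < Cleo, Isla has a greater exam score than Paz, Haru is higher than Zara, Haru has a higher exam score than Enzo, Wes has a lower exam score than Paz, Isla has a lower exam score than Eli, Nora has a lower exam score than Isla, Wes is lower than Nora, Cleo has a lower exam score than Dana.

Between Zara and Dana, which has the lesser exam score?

Zara

Zara < Wes and Wes < Paz give Zara < Paz.
With Paz < Nora: Zara < Wes < Paz < Nora.
Then Nora < Isla extends the chain to Isla.
With Isla < Cleo: Zara < Wes < Paz < Nora < Isla < Cleo.
With Cleo < Dana: Zara < Wes < Paz < Nora < Isla < Cleo < Dana.
So Zara < Dana; Zara is the lower of the two.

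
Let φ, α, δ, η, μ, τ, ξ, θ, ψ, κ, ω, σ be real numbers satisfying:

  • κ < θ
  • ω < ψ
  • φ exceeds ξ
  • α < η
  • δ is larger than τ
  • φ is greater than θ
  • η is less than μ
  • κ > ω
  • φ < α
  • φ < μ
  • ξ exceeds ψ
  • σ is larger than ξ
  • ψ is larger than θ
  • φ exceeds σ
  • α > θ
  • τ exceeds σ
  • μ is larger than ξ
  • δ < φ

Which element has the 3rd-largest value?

The consecutive relations fix a unique order: ω < κ < θ < ψ < ξ < σ < τ < δ < φ < α < η < μ.
Counting 3 from the largest end gives α.

α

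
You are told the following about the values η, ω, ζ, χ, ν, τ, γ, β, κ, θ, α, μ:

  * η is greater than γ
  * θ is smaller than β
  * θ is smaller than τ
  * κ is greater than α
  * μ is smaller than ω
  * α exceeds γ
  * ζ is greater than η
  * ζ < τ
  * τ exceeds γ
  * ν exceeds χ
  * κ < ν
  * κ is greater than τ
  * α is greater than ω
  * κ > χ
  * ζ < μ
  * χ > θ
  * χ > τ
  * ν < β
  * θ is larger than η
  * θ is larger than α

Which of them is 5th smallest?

ω

Piecing the relations together gives one ordering: γ < η < ζ < μ < ω < α < θ < τ < χ < κ < ν < β.
Counting 5 from the smallest end gives ω.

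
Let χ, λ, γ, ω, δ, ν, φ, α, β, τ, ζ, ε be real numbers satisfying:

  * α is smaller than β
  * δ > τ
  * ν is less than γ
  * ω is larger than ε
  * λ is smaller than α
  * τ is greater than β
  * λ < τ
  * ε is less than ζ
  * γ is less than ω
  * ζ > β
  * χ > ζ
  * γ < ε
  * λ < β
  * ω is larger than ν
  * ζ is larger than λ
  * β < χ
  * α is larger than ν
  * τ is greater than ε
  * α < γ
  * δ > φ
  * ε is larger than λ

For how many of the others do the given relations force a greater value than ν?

The elements the relations force above ν are α, β, γ, ε, ζ, ω, χ, τ, δ — no chain reaches any other.
That is 9.

9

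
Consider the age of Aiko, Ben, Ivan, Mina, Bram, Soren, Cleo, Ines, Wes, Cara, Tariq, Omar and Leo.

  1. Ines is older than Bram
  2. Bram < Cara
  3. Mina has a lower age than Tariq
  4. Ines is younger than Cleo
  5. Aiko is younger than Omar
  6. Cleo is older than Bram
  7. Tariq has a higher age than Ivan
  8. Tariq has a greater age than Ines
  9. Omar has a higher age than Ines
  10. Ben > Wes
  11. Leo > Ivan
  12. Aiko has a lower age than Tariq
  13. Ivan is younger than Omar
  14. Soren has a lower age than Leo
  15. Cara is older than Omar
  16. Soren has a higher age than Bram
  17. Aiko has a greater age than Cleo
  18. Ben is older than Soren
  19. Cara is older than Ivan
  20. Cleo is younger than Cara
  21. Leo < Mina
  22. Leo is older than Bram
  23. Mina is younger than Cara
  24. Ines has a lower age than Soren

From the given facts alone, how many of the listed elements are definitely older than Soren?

The elements the relations force above Soren are Leo, Mina, Tariq, Ben, Cara — no chain reaches any other.
That is 5.

5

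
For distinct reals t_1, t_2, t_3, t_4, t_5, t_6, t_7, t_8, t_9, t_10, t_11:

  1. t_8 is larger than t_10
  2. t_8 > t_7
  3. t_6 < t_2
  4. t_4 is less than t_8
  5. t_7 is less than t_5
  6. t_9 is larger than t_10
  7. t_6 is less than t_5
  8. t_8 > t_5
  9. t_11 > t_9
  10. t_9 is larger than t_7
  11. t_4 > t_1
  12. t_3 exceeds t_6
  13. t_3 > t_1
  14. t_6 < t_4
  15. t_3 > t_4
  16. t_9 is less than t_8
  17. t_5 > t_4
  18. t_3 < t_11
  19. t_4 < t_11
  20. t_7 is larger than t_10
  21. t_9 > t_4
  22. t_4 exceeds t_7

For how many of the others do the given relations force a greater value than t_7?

6

Directly above t_7: t_4, t_5, t_9, t_8.
One step further: t_3, t_11 (6 so far).
No other element is forced above t_7 by the given relations, so the count is 6.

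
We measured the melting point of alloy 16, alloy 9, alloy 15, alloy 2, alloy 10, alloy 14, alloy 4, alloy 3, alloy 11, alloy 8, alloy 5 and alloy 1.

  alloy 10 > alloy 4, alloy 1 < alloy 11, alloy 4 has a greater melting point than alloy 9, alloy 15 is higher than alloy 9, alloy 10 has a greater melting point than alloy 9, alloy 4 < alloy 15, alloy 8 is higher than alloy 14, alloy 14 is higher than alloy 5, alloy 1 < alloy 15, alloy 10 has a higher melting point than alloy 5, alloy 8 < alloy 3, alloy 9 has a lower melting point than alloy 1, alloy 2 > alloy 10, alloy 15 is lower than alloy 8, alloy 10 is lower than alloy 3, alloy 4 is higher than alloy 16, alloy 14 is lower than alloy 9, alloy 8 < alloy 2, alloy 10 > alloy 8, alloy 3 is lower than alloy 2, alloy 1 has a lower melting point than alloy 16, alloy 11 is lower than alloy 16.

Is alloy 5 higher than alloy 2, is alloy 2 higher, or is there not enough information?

Link the given pairs in sequence: alloy 5 < alloy 14; alloy 14 < alloy 9; alloy 9 < alloy 1; alloy 1 < alloy 11; alloy 11 < alloy 16; alloy 16 < alloy 4; alloy 4 < alloy 15; alloy 15 < alloy 8; alloy 8 < alloy 10; alloy 10 < alloy 3; alloy 3 < alloy 2.
Chaining these gives alloy 5 < alloy 14 < alloy 9 < alloy 1 < alloy 11 < alloy 16 < alloy 4 < alloy 15 < alloy 8 < alloy 10 < alloy 3 < alloy 2.
So alloy 2 is higher.

alloy 2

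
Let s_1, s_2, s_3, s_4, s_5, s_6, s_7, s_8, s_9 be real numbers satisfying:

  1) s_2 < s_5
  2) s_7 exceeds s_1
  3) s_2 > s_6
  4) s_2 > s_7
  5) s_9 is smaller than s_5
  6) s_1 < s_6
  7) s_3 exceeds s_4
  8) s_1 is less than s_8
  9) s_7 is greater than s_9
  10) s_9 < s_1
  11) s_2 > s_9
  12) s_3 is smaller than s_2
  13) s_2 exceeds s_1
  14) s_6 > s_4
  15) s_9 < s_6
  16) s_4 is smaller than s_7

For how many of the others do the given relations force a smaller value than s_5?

7

Directly below s_5: s_9, s_2.
One step further: s_1, s_6, s_3, s_7 (6 so far).
One step further: s_4 (7 so far).
Nothing else is reachable below s_5; 7 in all.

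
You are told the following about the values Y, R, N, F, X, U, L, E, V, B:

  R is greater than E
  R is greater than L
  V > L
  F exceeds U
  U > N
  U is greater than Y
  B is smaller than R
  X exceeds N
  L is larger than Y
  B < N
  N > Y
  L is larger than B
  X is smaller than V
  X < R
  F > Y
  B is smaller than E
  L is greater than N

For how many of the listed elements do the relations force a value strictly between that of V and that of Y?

3

Chaining upward from Y reaches: N, U, X, L, R, F.
Chaining downward from V reaches: B, N, X, L.
Strictly between Y and V are those in both lists: N, X, L — 3 elements.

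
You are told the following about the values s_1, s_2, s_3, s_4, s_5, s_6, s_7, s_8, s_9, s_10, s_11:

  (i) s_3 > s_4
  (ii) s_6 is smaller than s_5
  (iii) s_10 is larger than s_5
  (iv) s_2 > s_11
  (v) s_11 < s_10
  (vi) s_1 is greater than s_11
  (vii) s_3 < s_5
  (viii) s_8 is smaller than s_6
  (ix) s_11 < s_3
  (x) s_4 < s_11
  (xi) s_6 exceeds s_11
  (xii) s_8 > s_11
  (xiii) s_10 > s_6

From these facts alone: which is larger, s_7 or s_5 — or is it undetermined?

Following every chain through s_7: nothing is chained to s_7.
s_5 is not reached, and no chain runs the other way from s_5 to s_7.
So the given relations leave the order of s_7 and s_5 undetermined.

undetermined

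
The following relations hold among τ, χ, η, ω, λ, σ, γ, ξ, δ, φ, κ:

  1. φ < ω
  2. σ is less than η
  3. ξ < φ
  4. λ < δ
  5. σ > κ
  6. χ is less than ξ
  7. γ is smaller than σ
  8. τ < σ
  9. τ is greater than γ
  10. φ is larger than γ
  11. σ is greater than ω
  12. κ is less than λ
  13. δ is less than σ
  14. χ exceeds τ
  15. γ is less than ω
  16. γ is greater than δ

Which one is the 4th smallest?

γ

Piecing the relations together gives one ordering: κ < λ < δ < γ < τ < χ < ξ < φ < ω < σ < η.
Counting 4 from the smallest end gives γ.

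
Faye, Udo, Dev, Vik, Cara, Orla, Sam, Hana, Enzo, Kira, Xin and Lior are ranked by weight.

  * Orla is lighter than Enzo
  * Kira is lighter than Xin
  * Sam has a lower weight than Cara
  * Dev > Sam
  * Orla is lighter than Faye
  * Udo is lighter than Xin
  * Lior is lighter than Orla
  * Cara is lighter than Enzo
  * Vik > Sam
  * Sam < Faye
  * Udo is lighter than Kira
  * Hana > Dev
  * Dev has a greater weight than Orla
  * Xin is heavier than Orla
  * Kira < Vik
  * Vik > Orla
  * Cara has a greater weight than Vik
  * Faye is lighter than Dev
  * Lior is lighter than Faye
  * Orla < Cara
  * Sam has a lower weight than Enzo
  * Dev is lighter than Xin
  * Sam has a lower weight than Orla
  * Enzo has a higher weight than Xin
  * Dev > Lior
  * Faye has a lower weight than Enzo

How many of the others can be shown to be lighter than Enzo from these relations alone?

10

Directly below Enzo: Sam, Orla, Faye, Xin, Cara.
One step further: Lior, Udo, Kira, Dev, Vik (10 so far).
No other element is forced below Enzo by the given relations, so the count is 10.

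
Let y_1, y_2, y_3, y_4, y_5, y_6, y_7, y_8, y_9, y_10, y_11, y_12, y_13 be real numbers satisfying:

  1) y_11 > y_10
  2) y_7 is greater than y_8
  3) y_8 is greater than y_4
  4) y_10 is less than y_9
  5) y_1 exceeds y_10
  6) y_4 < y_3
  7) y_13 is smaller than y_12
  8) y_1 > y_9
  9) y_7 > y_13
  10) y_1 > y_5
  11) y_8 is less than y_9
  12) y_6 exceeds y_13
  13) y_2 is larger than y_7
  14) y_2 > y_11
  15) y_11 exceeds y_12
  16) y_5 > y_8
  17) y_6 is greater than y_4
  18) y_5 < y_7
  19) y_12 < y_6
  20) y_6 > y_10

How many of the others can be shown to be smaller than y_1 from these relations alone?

Directly below y_1: y_10, y_5, y_9.
One step further: y_8 (4 so far).
One step further: y_4 (5 so far).
Nothing else is reachable below y_1; 5 in all.

5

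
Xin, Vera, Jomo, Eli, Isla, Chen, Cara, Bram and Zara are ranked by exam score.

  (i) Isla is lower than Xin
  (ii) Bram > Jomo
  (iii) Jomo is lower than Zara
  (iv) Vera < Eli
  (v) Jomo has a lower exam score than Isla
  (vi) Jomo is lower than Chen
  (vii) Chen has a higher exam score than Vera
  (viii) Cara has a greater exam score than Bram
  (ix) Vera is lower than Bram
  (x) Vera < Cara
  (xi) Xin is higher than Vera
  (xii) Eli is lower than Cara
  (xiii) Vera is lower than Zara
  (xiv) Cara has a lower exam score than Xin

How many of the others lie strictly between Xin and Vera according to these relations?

The relations place Vera below Xin. An element lies strictly between them when it is forced above Vera and also forced below Xin.
Above Vera: {Bram, Eli, Cara, Chen, Zara}. Below Xin: {Jomo, Bram, Eli, Isla, Cara}.
Intersection: {Bram, Eli, Cara} — 3.

3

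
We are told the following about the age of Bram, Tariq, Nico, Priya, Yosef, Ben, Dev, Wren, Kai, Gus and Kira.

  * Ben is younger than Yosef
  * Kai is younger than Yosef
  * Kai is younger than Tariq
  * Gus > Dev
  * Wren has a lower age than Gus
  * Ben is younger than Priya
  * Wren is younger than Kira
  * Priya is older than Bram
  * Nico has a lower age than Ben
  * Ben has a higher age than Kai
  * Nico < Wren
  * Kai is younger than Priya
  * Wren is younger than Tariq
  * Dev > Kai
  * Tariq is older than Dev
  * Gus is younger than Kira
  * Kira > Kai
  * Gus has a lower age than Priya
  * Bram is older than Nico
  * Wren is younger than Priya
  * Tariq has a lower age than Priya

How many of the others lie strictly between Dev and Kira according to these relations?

The relations place Dev below Kira. An element lies strictly between them when it is forced above Dev and also forced below Kira.
Above Dev: {Gus, Tariq, Priya}. Below Kira: {Kai, Nico, Wren, Gus}.
Intersection: {Gus} — 1.

1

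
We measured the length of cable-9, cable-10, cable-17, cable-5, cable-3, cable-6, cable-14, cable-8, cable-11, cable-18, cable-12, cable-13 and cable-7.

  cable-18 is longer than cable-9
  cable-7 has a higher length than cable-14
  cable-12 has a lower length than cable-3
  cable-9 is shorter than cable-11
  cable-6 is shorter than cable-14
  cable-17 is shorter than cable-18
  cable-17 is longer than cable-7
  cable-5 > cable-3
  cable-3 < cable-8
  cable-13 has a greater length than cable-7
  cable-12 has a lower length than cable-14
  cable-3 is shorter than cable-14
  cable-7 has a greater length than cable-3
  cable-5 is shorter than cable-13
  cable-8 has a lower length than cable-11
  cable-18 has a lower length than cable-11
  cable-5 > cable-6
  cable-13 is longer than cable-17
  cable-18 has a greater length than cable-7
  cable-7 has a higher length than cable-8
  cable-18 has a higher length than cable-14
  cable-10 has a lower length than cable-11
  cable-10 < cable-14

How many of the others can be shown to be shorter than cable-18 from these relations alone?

9

Directly below cable-18: cable-9, cable-14, cable-7, cable-17.
One step further: cable-12, cable-3, cable-10, cable-6, cable-8 (9 so far).
No other element is forced below cable-18 by the given relations, so the count is 9.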